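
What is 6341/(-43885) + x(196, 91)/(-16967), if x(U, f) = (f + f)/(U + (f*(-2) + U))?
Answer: -322877342/2233790385 ≈ -0.14454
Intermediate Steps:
x(U, f) = 2*f/(-2*f + 2*U) (x(U, f) = (2*f)/(U + (-2*f + U)) = (2*f)/(U + (U - 2*f)) = (2*f)/(-2*f + 2*U) = 2*f/(-2*f + 2*U))
6341/(-43885) + x(196, 91)/(-16967) = 6341/(-43885) + (91/(196 - 1*91))/(-16967) = 6341*(-1/43885) + (91/(196 - 91))*(-1/16967) = -6341/43885 + (91/105)*(-1/16967) = -6341/43885 + (91*(1/105))*(-1/16967) = -6341/43885 + (13/15)*(-1/16967) = -6341/43885 - 13/254505 = -322877342/2233790385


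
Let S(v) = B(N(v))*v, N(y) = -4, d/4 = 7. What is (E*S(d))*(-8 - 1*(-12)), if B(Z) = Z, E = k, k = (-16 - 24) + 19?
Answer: 9408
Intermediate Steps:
d = 28 (d = 4*7 = 28)
k = -21 (k = -40 + 19 = -21)
E = -21
S(v) = -4*v
(E*S(d))*(-8 - 1*(-12)) = (-(-84)*28)*(-8 - 1*(-12)) = (-21*(-112))*(-8 + 12) = 2352*4 = 9408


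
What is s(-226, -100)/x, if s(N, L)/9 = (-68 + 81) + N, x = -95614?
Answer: 1917/95614 ≈ 0.020049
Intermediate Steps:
s(N, L) = 117 + 9*N (s(N, L) = 9*((-68 + 81) + N) = 9*(13 + N) = 117 + 9*N)
s(-226, -100)/x = (117 + 9*(-226))/(-95614) = (117 - 2034)*(-1/95614) = -1917*(-1/95614) = 1917/95614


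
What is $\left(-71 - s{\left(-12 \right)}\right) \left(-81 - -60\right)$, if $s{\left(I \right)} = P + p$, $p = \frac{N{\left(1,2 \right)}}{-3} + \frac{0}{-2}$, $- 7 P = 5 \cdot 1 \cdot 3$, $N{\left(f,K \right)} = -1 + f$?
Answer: $1446$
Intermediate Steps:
$P = - \frac{15}{7}$ ($P = - \frac{5 \cdot 1 \cdot 3}{7} = - \frac{5 \cdot 3}{7} = \left(- \frac{1}{7}\right) 15 = - \frac{15}{7} \approx -2.1429$)
$p = 0$ ($p = \frac{-1 + 1}{-3} + \frac{0}{-2} = 0 \left(- \frac{1}{3}\right) + 0 \left(- \frac{1}{2}\right) = 0 + 0 = 0$)
$s{\left(I \right)} = - \frac{15}{7}$ ($s{\left(I \right)} = - \frac{15}{7} + 0 = - \frac{15}{7}$)
$\left(-71 - s{\left(-12 \right)}\right) \left(-81 - -60\right) = \left(-71 - - \frac{15}{7}\right) \left(-81 - -60\right) = \left(-71 + \frac{15}{7}\right) \left(-81 + 60\right) = \left(- \frac{482}{7}\right) \left(-21\right) = 1446$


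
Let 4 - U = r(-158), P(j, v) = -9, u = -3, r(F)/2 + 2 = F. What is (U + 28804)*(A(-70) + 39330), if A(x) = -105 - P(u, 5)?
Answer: 1142807952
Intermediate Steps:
r(F) = -4 + 2*F
U = 324 (U = 4 - (-4 + 2*(-158)) = 4 - (-4 - 316) = 4 - 1*(-320) = 4 + 320 = 324)
A(x) = -96 (A(x) = -105 - 1*(-9) = -105 + 9 = -96)
(U + 28804)*(A(-70) + 39330) = (324 + 28804)*(-96 + 39330) = 29128*39234 = 1142807952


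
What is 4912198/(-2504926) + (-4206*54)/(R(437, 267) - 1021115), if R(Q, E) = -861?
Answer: -556402456303/319996781722 ≈ -1.7388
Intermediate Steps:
4912198/(-2504926) + (-4206*54)/(R(437, 267) - 1021115) = 4912198/(-2504926) + (-4206*54)/(-861 - 1021115) = 4912198*(-1/2504926) - 227124/(-1021976) = -2456099/1252463 - 227124*(-1/1021976) = -2456099/1252463 + 56781/255494 = -556402456303/319996781722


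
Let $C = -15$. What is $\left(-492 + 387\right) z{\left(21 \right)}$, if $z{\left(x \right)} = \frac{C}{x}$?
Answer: $75$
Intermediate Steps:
$z{\left(x \right)} = - \frac{15}{x}$
$\left(-492 + 387\right) z{\left(21 \right)} = \left(-492 + 387\right) \left(- \frac{15}{21}\right) = - 105 \left(\left(-15\right) \frac{1}{21}\right) = \left(-105\right) \left(- \frac{5}{7}\right) = 75$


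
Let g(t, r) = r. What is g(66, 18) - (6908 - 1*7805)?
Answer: 915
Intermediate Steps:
g(66, 18) - (6908 - 1*7805) = 18 - (6908 - 1*7805) = 18 - (6908 - 7805) = 18 - 1*(-897) = 18 + 897 = 915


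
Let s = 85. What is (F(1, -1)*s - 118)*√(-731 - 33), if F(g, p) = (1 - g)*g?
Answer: -236*I*√191 ≈ -3261.6*I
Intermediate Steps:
F(g, p) = g*(1 - g)
(F(1, -1)*s - 118)*√(-731 - 33) = ((1*(1 - 1*1))*85 - 118)*√(-731 - 33) = ((1*(1 - 1))*85 - 118)*√(-764) = ((1*0)*85 - 118)*(2*I*√191) = (0*85 - 118)*(2*I*√191) = (0 - 118)*(2*I*√191) = -236*I*√191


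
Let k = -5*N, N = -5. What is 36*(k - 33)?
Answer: -288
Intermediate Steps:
k = 25 (k = -5*(-5) = 25)
36*(k - 33) = 36*(25 - 33) = 36*(-8) = -288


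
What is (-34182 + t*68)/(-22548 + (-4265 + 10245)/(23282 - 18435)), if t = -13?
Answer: 84982451/54642088 ≈ 1.5553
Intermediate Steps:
(-34182 + t*68)/(-22548 + (-4265 + 10245)/(23282 - 18435)) = (-34182 - 13*68)/(-22548 + (-4265 + 10245)/(23282 - 18435)) = (-34182 - 884)/(-22548 + 5980/4847) = -35066/(-22548 + 5980*(1/4847)) = -35066/(-22548 + 5980/4847) = -35066/(-109284176/4847) = -35066*(-4847/109284176) = 84982451/54642088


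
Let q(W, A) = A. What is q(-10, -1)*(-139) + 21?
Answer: 160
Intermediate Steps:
q(-10, -1)*(-139) + 21 = -1*(-139) + 21 = 139 + 21 = 160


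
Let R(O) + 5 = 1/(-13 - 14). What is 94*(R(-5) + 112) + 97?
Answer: 274091/27 ≈ 10152.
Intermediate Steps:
R(O) = -136/27 (R(O) = -5 + 1/(-13 - 14) = -5 + 1/(-27) = -5 - 1/27 = -136/27)
94*(R(-5) + 112) + 97 = 94*(-136/27 + 112) + 97 = 94*(2888/27) + 97 = 271472/27 + 97 = 274091/27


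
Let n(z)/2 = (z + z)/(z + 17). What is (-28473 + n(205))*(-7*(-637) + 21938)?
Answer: -27805658307/37 ≈ -7.5150e+8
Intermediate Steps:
n(z) = 4*z/(17 + z) (n(z) = 2*((z + z)/(z + 17)) = 2*((2*z)/(17 + z)) = 2*(2*z/(17 + z)) = 4*z/(17 + z))
(-28473 + n(205))*(-7*(-637) + 21938) = (-28473 + 4*205/(17 + 205))*(-7*(-637) + 21938) = (-28473 + 4*205/222)*(4459 + 21938) = (-28473 + 4*205*(1/222))*26397 = (-28473 + 410/111)*26397 = -3160093/111*26397 = -27805658307/37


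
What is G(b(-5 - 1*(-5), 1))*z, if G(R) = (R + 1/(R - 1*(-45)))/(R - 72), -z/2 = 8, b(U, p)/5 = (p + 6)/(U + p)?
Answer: 2801/185 ≈ 15.141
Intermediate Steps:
b(U, p) = 5*(6 + p)/(U + p) (b(U, p) = 5*((p + 6)/(U + p)) = 5*((6 + p)/(U + p)) = 5*(6 + p)/(U + p))
z = -16 (z = -2*8 = -16)
G(R) = (R + 1/(45 + R))/(-72 + R) (G(R) = (R + 1/(R + 45))/(-72 + R) = (R + 1/(45 + R))/(-72 + R))
G(b(-5 - 1*(-5), 1))*z = ((1 + (5*(6 + 1)/((-5 - 1*(-5)) + 1))² + 45*(5*(6 + 1)/((-5 - 1*(-5)) + 1)))/(-3240 + (5*(6 + 1)/((-5 - 1*(-5)) + 1))² - 135*(6 + 1)/((-5 - 1*(-5)) + 1)))*(-16) = ((1 + (5*7/((-5 + 5) + 1))² + 45*(5*7/((-5 + 5) + 1)))/(-3240 + (5*7/((-5 + 5) + 1))² - 135*7/((-5 + 5) + 1)))*(-16) = ((1 + (5*7/(0 + 1))² + 45*(5*7/(0 + 1)))/(-3240 + (5*7/(0 + 1))² - 135*7/(0 + 1)))*(-16) = ((1 + (5*7/1)² + 45*(5*7/1))/(-3240 + (5*7/1)² - 135*7/1))*(-16) = ((1 + (5*1*7)² + 45*(5*1*7))/(-3240 + (5*1*7)² - 135*7))*(-16) = ((1 + 35² + 45*35)/(-3240 + 35² - 27*35))*(-16) = ((1 + 1225 + 1575)/(-3240 + 1225 - 945))*(-16) = (2801/(-2960))*(-16) = -1/2960*2801*(-16) = -2801/2960*(-16) = 2801/185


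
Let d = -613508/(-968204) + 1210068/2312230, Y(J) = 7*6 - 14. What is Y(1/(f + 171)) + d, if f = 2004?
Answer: 8159256707309/279838791865 ≈ 29.157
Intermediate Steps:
Y(J) = 28 (Y(J) = 42 - 14 = 28)
d = 323770535089/279838791865 (d = -613508*(-1/968204) + 1210068*(1/2312230) = 153377/242051 + 605034/1156115 = 323770535089/279838791865 ≈ 1.1570)
Y(1/(f + 171)) + d = 28 + 323770535089/279838791865 = 8159256707309/279838791865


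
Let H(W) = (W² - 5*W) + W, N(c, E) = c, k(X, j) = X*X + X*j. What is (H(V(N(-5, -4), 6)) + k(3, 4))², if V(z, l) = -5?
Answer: 4356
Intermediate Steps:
k(X, j) = X² + X*j
H(W) = W² - 4*W
(H(V(N(-5, -4), 6)) + k(3, 4))² = (-5*(-4 - 5) + 3*(3 + 4))² = (-5*(-9) + 3*7)² = (45 + 21)² = 66² = 4356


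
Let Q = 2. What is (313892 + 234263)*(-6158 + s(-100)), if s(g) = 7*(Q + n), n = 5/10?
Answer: -6731891555/2 ≈ -3.3659e+9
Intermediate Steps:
n = 1/2 (n = 5*(1/10) = 1/2 ≈ 0.50000)
s(g) = 35/2 (s(g) = 7*(2 + 1/2) = 7*(5/2) = 35/2)
(313892 + 234263)*(-6158 + s(-100)) = (313892 + 234263)*(-6158 + 35/2) = 548155*(-12281/2) = -6731891555/2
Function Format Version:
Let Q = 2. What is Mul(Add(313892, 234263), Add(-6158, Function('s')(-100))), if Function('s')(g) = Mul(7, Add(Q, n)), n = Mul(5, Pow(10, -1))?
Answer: Rational(-6731891555, 2) ≈ -3.3659e+9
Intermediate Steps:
n = Rational(1, 2) (n = Mul(5, Rational(1, 10)) = Rational(1, 2) ≈ 0.50000)
Function('s')(g) = Rational(35, 2) (Function('s')(g) = Mul(7, Add(2, Rational(1, 2))) = Mul(7, Rational(5, 2)) = Rational(35, 2))
Mul(Add(313892, 234263), Add(-6158, Function('s')(-100))) = Mul(Add(313892, 234263), Add(-6158, Rational(35, 2))) = Mul(548155, Rational(-12281, 2)) = Rational(-6731891555, 2)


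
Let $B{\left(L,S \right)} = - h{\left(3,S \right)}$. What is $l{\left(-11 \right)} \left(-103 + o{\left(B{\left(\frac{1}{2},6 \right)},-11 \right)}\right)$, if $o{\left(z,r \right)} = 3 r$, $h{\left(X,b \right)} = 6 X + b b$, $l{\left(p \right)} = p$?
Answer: $1496$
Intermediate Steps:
$h{\left(X,b \right)} = b^{2} + 6 X$ ($h{\left(X,b \right)} = 6 X + b^{2} = b^{2} + 6 X$)
$B{\left(L,S \right)} = -18 - S^{2}$ ($B{\left(L,S \right)} = - (S^{2} + 6 \cdot 3) = - (S^{2} + 18) = - (18 + S^{2}) = -18 - S^{2}$)
$l{\left(-11 \right)} \left(-103 + o{\left(B{\left(\frac{1}{2},6 \right)},-11 \right)}\right) = - 11 \left(-103 + 3 \left(-11\right)\right) = - 11 \left(-103 - 33\right) = \left(-11\right) \left(-136\right) = 1496$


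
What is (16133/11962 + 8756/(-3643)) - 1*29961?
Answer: -1305673421679/43577566 ≈ -29962.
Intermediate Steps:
(16133/11962 + 8756/(-3643)) - 1*29961 = (16133*(1/11962) + 8756*(-1/3643)) - 29961 = (16133/11962 - 8756/3643) - 29961 = -45966753/43577566 - 29961 = -1305673421679/43577566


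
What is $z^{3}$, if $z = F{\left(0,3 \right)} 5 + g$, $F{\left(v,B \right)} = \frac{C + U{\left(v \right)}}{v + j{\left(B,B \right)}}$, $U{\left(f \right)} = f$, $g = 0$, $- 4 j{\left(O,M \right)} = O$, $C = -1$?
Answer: $\frac{8000}{27} \approx 296.3$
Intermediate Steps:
$j{\left(O,M \right)} = - \frac{O}{4}$
$F{\left(v,B \right)} = \frac{-1 + v}{v - \frac{B}{4}}$
$z = \frac{20}{3}$ ($z = \frac{4 \left(1 - 0\right)}{3 - 0} \cdot 5 + 0 = \frac{4 \left(1 + 0\right)}{3 + 0} \cdot 5 + 0 = 4 \cdot \frac{1}{3} \cdot 1 \cdot 5 + 0 = \frac{4}{3} \cdot 5 + 0 = \frac{20}{3} + 0 = \frac{20}{3} \approx 6.6667$)
$z^{3} = \left(\frac{20}{3}\right)^{3} = \frac{8000}{27}$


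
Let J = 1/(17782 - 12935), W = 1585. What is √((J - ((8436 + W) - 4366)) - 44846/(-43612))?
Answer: I*√63161388668634493886/105693682 ≈ 75.193*I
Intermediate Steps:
J = 1/4847 ≈ 0.00020631
√((J - ((8436 + W) - 4366)) - 44846/(-43612)) = √((1/4847 - ((8436 + 1585) - 4366)) - 44846/(-43612)) = √((1/4847 - (10021 - 4366)) - 44846*(-1/43612)) = √((1/4847 - 1*5655) + 22423/21806) = √((1/4847 - 5655) + 22423/21806) = √(-27409784/4847 + 22423/21806) = √(-597589065623/105693682) = I*√63161388668634493886/105693682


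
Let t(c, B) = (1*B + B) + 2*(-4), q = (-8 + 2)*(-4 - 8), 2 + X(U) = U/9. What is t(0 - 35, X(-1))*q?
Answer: -880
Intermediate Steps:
X(U) = -2 + U/9
q = 72 (q = -6*(-12) = 72)
t(c, B) = -8 + 2*B (t(c, B) = (B + B) - 8 = 2*B - 8 = -8 + 2*B)
t(0 - 35, X(-1))*q = (-8 + 2*(-2 + (1/9)*(-1)))*72 = (-8 + 2*(-2 - 1/9))*72 = (-8 + 2*(-19/9))*72 = (-8 - 38/9)*72 = -110/9*72 = -880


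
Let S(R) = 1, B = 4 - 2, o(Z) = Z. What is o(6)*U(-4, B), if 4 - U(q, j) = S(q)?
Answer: 18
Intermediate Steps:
B = 2
U(q, j) = 3 (U(q, j) = 4 - 1*1 = 4 - 1 = 3)
o(6)*U(-4, B) = 6*3 = 18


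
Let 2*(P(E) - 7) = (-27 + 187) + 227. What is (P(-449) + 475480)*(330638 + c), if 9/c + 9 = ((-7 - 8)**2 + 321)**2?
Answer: 10419041645538475/66246 ≈ 1.5728e+11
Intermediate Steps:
P(E) = 401/2 (P(E) = 7 + ((-27 + 187) + 227)/2 = 7 + (160 + 227)/2 = 7 + (1/2)*387 = 7 + 387/2 = 401/2)
c = 1/33123 (c = 9/(-9 + ((-7 - 8)**2 + 321)**2) = 9/(-9 + ((-15)**2 + 321)**2) = 9/(-9 + (225 + 321)**2) = 9/(-9 + 546**2) = 9/(-9 + 298116) = 9/298107 = 9*(1/298107) = 1/33123 ≈ 3.0191e-5)
(P(-449) + 475480)*(330638 + c) = (401/2 + 475480)*(330638 + 1/33123) = (951361/2)*(10951722475/33123) = 10419041645538475/66246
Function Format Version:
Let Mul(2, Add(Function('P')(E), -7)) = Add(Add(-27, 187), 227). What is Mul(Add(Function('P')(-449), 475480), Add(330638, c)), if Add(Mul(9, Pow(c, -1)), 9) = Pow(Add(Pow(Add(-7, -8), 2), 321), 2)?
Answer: Rational(10419041645538475, 66246) ≈ 1.5728e+11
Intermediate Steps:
Function('P')(E) = Rational(401, 2) (Function('P')(E) = Add(7, Mul(Rational(1, 2), Add(Add(-27, 187), 227))) = Add(7, Mul(Rational(1, 2), Add(160, 227))) = Add(7, Mul(Rational(1, 2), 387)) = Add(7, Rational(387, 2)) = Rational(401, 2))
c = Rational(1, 33123) (c = Mul(9, Pow(Add(-9, Pow(Add(Pow(Add(-7, -8), 2), 321), 2)), -1)) = Mul(9, Pow(Add(-9, Pow(Add(Pow(-15, 2), 321), 2)), -1)) = Mul(9, Pow(Add(-9, Pow(Add(225, 321), 2)), -1)) = Mul(9, Pow(Add(-9, Pow(546, 2)), -1)) = Mul(9, Pow(Add(-9, 298116), -1)) = Mul(9, Pow(298107, -1)) = Mul(9, Rational(1, 298107)) = Rational(1, 33123) ≈ 3.0191e-5)
Mul(Add(Function('P')(-449), 475480), Add(330638, c)) = Mul(Add(Rational(401, 2), 475480), Add(330638, Rational(1, 33123))) = Mul(Rational(951361, 2), Rational(10951722475, 33123)) = Rational(10419041645538475, 66246)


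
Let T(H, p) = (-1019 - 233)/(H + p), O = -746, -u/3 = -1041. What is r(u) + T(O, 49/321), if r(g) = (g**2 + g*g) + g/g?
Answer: 4670130412895/239417 ≈ 1.9506e+7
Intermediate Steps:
u = 3123 (u = -3*(-1041) = 3123)
T(H, p) = -1252/(H + p)
r(g) = 1 + 2*g**2 (r(g) = (g**2 + g**2) + 1 = 2*g**2 + 1 = 1 + 2*g**2)
r(u) + T(O, 49/321) = (1 + 2*3123**2) - 1252/(-746 + 49/321) = (1 + 2*9753129) - 1252/(-746 + 49*(1/321)) = (1 + 19506258) - 1252/(-746 + 49/321) = 19506259 - 1252/(-239417/321) = 19506259 - 1252*(-321/239417) = 19506259 + 401892/239417 = 4670130412895/239417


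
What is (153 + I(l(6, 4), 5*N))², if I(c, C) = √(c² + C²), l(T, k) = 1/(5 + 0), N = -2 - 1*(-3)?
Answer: (765 + √626)²/25 ≈ 24965.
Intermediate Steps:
N = 1 (N = -2 + 3 = 1)
l(T, k) = ⅕ (l(T, k) = 1/5 = ⅕)
I(c, C) = √(C² + c²)
(153 + I(l(6, 4), 5*N))² = (153 + √((5*1)² + (⅕)²))² = (153 + √(5² + 1/25))² = (153 + √(25 + 1/25))² = (153 + √(626/25))² = (153 + √626/5)²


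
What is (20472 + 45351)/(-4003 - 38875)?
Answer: -65823/42878 ≈ -1.5351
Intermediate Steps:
(20472 + 45351)/(-4003 - 38875) = 65823/(-42878) = 65823*(-1/42878) = -65823/42878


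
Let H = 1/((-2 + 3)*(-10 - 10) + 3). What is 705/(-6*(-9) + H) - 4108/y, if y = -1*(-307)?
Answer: -87641/281519 ≈ -0.31131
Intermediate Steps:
H = -1/17 (H = 1/(1*(-20) + 3) = 1/(-20 + 3) = 1/(-17) = -1/17 ≈ -0.058824)
y = 307
705/(-6*(-9) + H) - 4108/y = 705/(-6*(-9) - 1/17) - 4108/307 = 705/(54 - 1/17) - 4108*1/307 = 705/(917/17) - 4108/307 = 705*(17/917) - 4108/307 = 11985/917 - 4108/307 = -87641/281519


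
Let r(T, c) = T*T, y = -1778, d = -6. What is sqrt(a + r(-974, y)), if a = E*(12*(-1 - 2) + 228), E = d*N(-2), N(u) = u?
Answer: 2*sqrt(237745) ≈ 975.18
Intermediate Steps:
r(T, c) = T**2
E = 12 (E = -6*(-2) = 12)
a = 2304 (a = 12*(12*(-1 - 2) + 228) = 12*(12*(-3) + 228) = 12*(-36 + 228) = 12*192 = 2304)
sqrt(a + r(-974, y)) = sqrt(2304 + (-974)**2) = sqrt(2304 + 948676) = sqrt(950980) = 2*sqrt(237745)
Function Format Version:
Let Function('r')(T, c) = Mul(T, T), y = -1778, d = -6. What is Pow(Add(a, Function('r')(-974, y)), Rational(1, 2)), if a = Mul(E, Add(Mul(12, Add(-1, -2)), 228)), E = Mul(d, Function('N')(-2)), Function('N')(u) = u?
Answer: Mul(2, Pow(237745, Rational(1, 2))) ≈ 975.18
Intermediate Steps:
Function('r')(T, c) = Pow(T, 2)
E = 12 (E = Mul(-6, -2) = 12)
a = 2304 (a = Mul(12, Add(Mul(12, Add(-1, -2)), 228)) = Mul(12, Add(Mul(12, -3), 228)) = Mul(12, Add(-36, 228)) = Mul(12, 192) = 2304)
Pow(Add(a, Function('r')(-974, y)), Rational(1, 2)) = Pow(Add(2304, Pow(-974, 2)), Rational(1, 2)) = Pow(Add(2304, 948676), Rational(1, 2)) = Pow(950980, Rational(1, 2)) = Mul(2, Pow(237745, Rational(1, 2)))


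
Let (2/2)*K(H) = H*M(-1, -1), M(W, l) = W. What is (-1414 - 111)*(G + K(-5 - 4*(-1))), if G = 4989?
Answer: -7609750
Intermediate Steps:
K(H) = -H (K(H) = H*(-1) = -H)
(-1414 - 111)*(G + K(-5 - 4*(-1))) = (-1414 - 111)*(4989 - (-5 - 4*(-1))) = -1525*(4989 - (-5 + 4)) = -1525*(4989 - 1*(-1)) = -1525*(4989 + 1) = -1525*4990 = -7609750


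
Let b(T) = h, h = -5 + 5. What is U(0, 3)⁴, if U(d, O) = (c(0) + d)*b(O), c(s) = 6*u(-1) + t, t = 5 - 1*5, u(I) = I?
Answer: 0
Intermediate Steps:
h = 0
t = 0 (t = 5 - 5 = 0)
b(T) = 0
c(s) = -6 (c(s) = 6*(-1) + 0 = -6 + 0 = -6)
U(d, O) = 0 (U(d, O) = (-6 + d)*0 = 0)
U(0, 3)⁴ = 0⁴ = 0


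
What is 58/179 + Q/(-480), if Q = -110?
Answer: 4753/8592 ≈ 0.55319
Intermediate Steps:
58/179 + Q/(-480) = 58/179 - 110/(-480) = 58*(1/179) - 110*(-1/480) = 58/179 + 11/48 = 4753/8592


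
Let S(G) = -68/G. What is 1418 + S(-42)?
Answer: 29812/21 ≈ 1419.6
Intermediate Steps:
1418 + S(-42) = 1418 - 68/(-42) = 1418 - 68*(-1/42) = 1418 + 34/21 = 29812/21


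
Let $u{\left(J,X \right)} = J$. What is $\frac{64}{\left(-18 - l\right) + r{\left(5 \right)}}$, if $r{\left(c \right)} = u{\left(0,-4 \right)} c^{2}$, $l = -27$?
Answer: $\frac{64}{9} \approx 7.1111$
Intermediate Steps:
$r{\left(c \right)} = 0$ ($r{\left(c \right)} = 0 c^{2} = 0$)
$\frac{64}{\left(-18 - l\right) + r{\left(5 \right)}} = \frac{64}{\left(-18 - -27\right) + 0} = \frac{64}{\left(-18 + 27\right) + 0} = \frac{64}{9 + 0} = \frac{64}{9}$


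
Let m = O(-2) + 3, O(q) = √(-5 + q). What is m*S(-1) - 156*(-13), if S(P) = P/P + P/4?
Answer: 8121/4 + 3*I*√7/4 ≈ 2030.3 + 1.9843*I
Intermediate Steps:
S(P) = 1 + P/4 (S(P) = 1 + P*(¼) = 1 + P/4)
m = 3 + I*√7 (m = √(-5 - 2) + 3 = √(-7) + 3 = I*√7 + 3 = 3 + I*√7 ≈ 3.0 + 2.6458*I)
m*S(-1) - 156*(-13) = (3 + I*√7)*(1 + (¼)*(-1)) - 156*(-13) = (3 + I*√7)*(1 - ¼) + 2028 = (3 + I*√7)*(¾) + 2028 = (9/4 + 3*I*√7/4) + 2028 = 8121/4 + 3*I*√7/4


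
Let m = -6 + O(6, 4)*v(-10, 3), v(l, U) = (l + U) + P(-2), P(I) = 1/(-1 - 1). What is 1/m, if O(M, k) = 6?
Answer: -1/51 ≈ -0.019608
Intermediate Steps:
P(I) = -½ (P(I) = 1/(-2) = -½)
v(l, U) = -½ + U + l (v(l, U) = (l + U) - ½ = (U + l) - ½ = -½ + U + l)
m = -51 (m = -6 + 6*(-½ + 3 - 10) = -6 + 6*(-15/2) = -6 - 45 = -51)
1/m = 1/(-51) = -1/51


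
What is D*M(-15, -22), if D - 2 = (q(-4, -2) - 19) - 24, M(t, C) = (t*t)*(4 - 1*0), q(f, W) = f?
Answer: -40500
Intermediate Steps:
M(t, C) = 4*t² (M(t, C) = t²*(4 + 0) = t²*4 = 4*t²)
D = -45 (D = 2 + ((-4 - 19) - 24) = 2 + (-23 - 24) = 2 - 47 = -45)
D*M(-15, -22) = -180*(-15)² = -180*225 = -45*900 = -40500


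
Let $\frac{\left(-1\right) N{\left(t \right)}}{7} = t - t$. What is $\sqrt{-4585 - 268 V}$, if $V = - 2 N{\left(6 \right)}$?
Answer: $i \sqrt{4585} \approx 67.713 i$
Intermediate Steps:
$N{\left(t \right)} = 0$ ($N{\left(t \right)} = - 7 \left(t - t\right) = \left(-7\right) 0 = 0$)
$V = 0$ ($V = \left(-2\right) 0 = 0$)
$\sqrt{-4585 - 268 V} = \sqrt{-4585 - 0} = \sqrt{-4585 + 0} = \sqrt{-4585} = i \sqrt{4585}$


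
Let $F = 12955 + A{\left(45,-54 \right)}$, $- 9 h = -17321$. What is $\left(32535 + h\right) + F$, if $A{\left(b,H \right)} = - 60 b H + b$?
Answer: $\frac{1739336}{9} \approx 1.9326 \cdot 10^{5}$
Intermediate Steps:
$h = \frac{17321}{9}$ ($h = \left(- \frac{1}{9}\right) \left(-17321\right) = \frac{17321}{9} \approx 1924.6$)
$A{\left(b,H \right)} = b - 60 H b$ ($A{\left(b,H \right)} = - 60 H b + b = b - 60 H b$)
$F = 158800$ ($F = 12955 + 45 \left(1 - -3240\right) = 12955 + 45 \left(1 + 3240\right) = 12955 + 45 \cdot 3241 = 12955 + 145845 = 158800$)
$\left(32535 + h\right) + F = \left(32535 + \frac{17321}{9}\right) + 158800 = \frac{310136}{9} + 158800 = \frac{1739336}{9}$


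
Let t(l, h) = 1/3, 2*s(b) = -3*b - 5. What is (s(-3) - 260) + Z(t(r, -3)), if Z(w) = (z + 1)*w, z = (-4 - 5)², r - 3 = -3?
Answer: -692/3 ≈ -230.67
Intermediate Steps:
r = 0 (r = 3 - 3 = 0)
s(b) = -5/2 - 3*b/2 (s(b) = (-3*b - 5)/2 = (-5 - 3*b)/2 = -5/2 - 3*b/2)
t(l, h) = ⅓
z = 81 (z = (-9)² = 81)
Z(w) = 82*w (Z(w) = (81 + 1)*w = 82*w)
(s(-3) - 260) + Z(t(r, -3)) = ((-5/2 - 3/2*(-3)) - 260) + 82*(⅓) = ((-5/2 + 9/2) - 260) + 82/3 = (2 - 260) + 82/3 = -258 + 82/3 = -692/3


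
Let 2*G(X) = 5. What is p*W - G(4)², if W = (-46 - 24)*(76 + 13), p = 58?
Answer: -1445385/4 ≈ -3.6135e+5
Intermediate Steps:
G(X) = 5/2 (G(X) = (½)*5 = 5/2)
W = -6230 (W = -70*89 = -6230)
p*W - G(4)² = 58*(-6230) - (5/2)² = -361340 - 1*25/4 = -361340 - 25/4 = -1445385/4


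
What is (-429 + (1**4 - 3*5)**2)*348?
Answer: -81084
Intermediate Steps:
(-429 + (1**4 - 3*5)**2)*348 = (-429 + (1 - 15)**2)*348 = (-429 + (-14)**2)*348 = (-429 + 196)*348 = -233*348 = -81084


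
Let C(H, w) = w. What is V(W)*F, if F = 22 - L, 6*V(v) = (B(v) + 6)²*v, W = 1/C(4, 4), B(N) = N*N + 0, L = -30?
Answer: 122317/1536 ≈ 79.633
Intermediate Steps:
B(N) = N² (B(N) = N² + 0 = N²)
W = ¼ (W = 1/4 = ¼ ≈ 0.25000)
V(v) = v*(6 + v²)²/6 (V(v) = ((v² + 6)²*v)/6 = ((6 + v²)²*v)/6 = (v*(6 + v²)²)/6 = v*(6 + v²)²/6)
F = 52 (F = 22 - 1*(-30) = 22 + 30 = 52)
V(W)*F = ((⅙)*(¼)*(6 + (¼)²)²)*52 = ((⅙)*(¼)*(6 + 1/16)²)*52 = ((⅙)*(¼)*(97/16)²)*52 = ((⅙)*(¼)*(9409/256))*52 = (9409/6144)*52 = 122317/1536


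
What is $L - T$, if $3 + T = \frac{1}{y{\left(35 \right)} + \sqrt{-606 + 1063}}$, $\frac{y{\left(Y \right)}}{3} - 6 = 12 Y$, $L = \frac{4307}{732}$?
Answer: $\frac{10617338485}{1195229364} + \frac{\sqrt{457}}{1632827} \approx 8.8831$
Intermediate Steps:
$L = \frac{4307}{732}$ ($L = 4307 \cdot \frac{1}{732} = \frac{4307}{732} \approx 5.8839$)
$y{\left(Y \right)} = 18 + 36 Y$ ($y{\left(Y \right)} = 18 + 3 \cdot 12 Y = 18 + 36 Y$)
$T = -3 + \frac{1}{1278 + \sqrt{457}}$ ($T = -3 + \frac{1}{\left(18 + 36 \cdot 35\right) + \sqrt{-606 + 1063}} = -3 + \frac{1}{\left(18 + 1260\right) + \sqrt{457}} = -3 + \frac{1}{1278 + \sqrt{457}} \approx -2.9992$)
$L - T = \frac{4307}{732} - \left(- \frac{4897203}{1632827} - \frac{\sqrt{457}}{1632827}\right) = \frac{4307}{732} + \left(\frac{4897203}{1632827} + \frac{\sqrt{457}}{1632827}\right) = \frac{10617338485}{1195229364} + \frac{\sqrt{457}}{1632827}$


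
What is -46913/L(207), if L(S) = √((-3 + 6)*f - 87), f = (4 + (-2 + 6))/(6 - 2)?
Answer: 46913*I/9 ≈ 5212.6*I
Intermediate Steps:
f = 2 (f = (4 + 4)/4 = 8*(¼) = 2)
L(S) = 9*I (L(S) = √((-3 + 6)*2 - 87) = √(3*2 - 87) = √(6 - 87) = √(-81) = 9*I)
-46913/L(207) = -46913*(-I/9) = -(-46913)*I/9 = 46913*I/9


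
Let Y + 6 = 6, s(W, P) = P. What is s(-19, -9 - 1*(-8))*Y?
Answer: 0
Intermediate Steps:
Y = 0 (Y = -6 + 6 = 0)
s(-19, -9 - 1*(-8))*Y = (-9 - 1*(-8))*0 = (-9 + 8)*0 = -1*0 = 0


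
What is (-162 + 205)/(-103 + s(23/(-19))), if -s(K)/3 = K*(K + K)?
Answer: -15523/40357 ≈ -0.38464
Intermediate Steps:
s(K) = -6*K² (s(K) = -3*K*(K + K) = -3*K*2*K = -6*K²)
(-162 + 205)/(-103 + s(23/(-19))) = (-162 + 205)/(-103 - 6*(23/(-19))²) = 43/(-103 - 6*(23*(-1/19))²) = 43/(-103 - 6*(-23/19)²) = 43/(-103 - 6*529/361) = 43/(-103 - 3174/361) = 43/(-40357/361) = 43*(-361/40357) = -15523/40357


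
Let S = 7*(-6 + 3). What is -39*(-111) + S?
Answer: 4308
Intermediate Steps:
S = -21 (S = 7*(-3) = -21)
-39*(-111) + S = -39*(-111) - 21 = 4329 - 21 = 4308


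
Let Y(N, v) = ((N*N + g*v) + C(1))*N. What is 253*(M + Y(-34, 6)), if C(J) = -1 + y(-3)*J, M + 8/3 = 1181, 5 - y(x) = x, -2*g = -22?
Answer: -30821219/3 ≈ -1.0274e+7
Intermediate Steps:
g = 11 (g = -½*(-22) = 11)
y(x) = 5 - x
M = 3535/3 (M = -8/3 + 1181 = 3535/3 ≈ 1178.3)
C(J) = -1 + 8*J (C(J) = -1 + (5 - 1*(-3))*J = -1 + (5 + 3)*J = -1 + 8*J)
Y(N, v) = N*(7 + N² + 11*v) (Y(N, v) = ((N*N + 11*v) + (-1 + 8*1))*N = ((N² + 11*v) + (-1 + 8))*N = ((N² + 11*v) + 7)*N = (7 + N² + 11*v)*N = N*(7 + N² + 11*v))
253*(M + Y(-34, 6)) = 253*(3535/3 - 34*(7 + (-34)² + 11*6)) = 253*(3535/3 - 34*(7 + 1156 + 66)) = 253*(3535/3 - 34*1229) = 253*(3535/3 - 41786) = 253*(-121823/3) = -30821219/3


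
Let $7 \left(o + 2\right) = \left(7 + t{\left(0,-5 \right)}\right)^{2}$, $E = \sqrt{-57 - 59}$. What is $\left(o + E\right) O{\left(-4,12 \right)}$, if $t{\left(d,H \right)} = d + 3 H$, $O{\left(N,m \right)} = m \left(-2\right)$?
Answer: $- \frac{1200}{7} - 48 i \sqrt{29} \approx -171.43 - 258.49 i$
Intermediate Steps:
$O{\left(N,m \right)} = - 2 m$
$E = 2 i \sqrt{29}$ ($E = \sqrt{-116} = 2 i \sqrt{29} \approx 10.77 i$)
$o = \frac{50}{7}$ ($o = -2 + \frac{\left(7 + \left(0 + 3 \left(-5\right)\right)\right)^{2}}{7} = -2 + \frac{\left(7 + \left(0 - 15\right)\right)^{2}}{7} = -2 + \frac{\left(7 - 15\right)^{2}}{7} = -2 + \frac{\left(-8\right)^{2}}{7} = -2 + \frac{1}{7} \cdot 64 = -2 + \frac{64}{7} = \frac{50}{7} \approx 7.1429$)
$\left(o + E\right) O{\left(-4,12 \right)} = \left(\frac{50}{7} + 2 i \sqrt{29}\right) \left(\left(-2\right) 12\right) = \left(\frac{50}{7} + 2 i \sqrt{29}\right) \left(-24\right) = - \frac{1200}{7} - 48 i \sqrt{29}$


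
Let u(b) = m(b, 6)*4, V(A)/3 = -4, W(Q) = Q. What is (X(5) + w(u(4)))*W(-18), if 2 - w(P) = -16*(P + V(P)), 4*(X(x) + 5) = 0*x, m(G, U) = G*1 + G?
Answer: -5706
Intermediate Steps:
m(G, U) = 2*G (m(G, U) = G + G = 2*G)
V(A) = -12 (V(A) = 3*(-4) = -12)
u(b) = 8*b (u(b) = (2*b)*4 = 8*b)
X(x) = -5 (X(x) = -5 + (0*x)/4 = -5 + (¼)*0 = -5 + 0 = -5)
w(P) = -190 + 16*P (w(P) = 2 - (-16)*(P - 12) = 2 - (-16)*(-12 + P) = 2 - (192 - 16*P) = 2 + (-192 + 16*P) = -190 + 16*P)
(X(5) + w(u(4)))*W(-18) = (-5 + (-190 + 16*(8*4)))*(-18) = (-5 + (-190 + 16*32))*(-18) = (-5 + (-190 + 512))*(-18) = (-5 + 322)*(-18) = 317*(-18) = -5706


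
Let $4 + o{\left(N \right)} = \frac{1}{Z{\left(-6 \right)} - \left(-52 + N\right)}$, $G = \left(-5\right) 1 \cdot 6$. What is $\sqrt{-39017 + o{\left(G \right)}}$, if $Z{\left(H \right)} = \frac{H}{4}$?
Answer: $\frac{i \sqrt{1011463019}}{161} \approx 197.54 i$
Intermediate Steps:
$Z{\left(H \right)} = \frac{H}{4}$ ($Z{\left(H \right)} = H \frac{1}{4} = \frac{H}{4}$)
$G = -30$ ($G = \left(-5\right) 6 = -30$)
$o{\left(N \right)} = -4 + \frac{1}{\frac{101}{2} - N}$ ($o{\left(N \right)} = -4 + \frac{1}{\frac{1}{4} \left(-6\right) - \left(-52 + N\right)} = -4 + \frac{1}{- \frac{3}{2} - \left(-52 + N\right)} = -4 + \frac{1}{\frac{101}{2} - N}$)
$\sqrt{-39017 + o{\left(G \right)}} = \sqrt{-39017 + \frac{2 \left(201 - -120\right)}{-101 + 2 \left(-30\right)}} = \sqrt{-39017 + \frac{2 \left(201 + 120\right)}{-101 - 60}} = \sqrt{-39017 + 2 \frac{1}{-161} \cdot 321} = \sqrt{-39017 + 2 \left(- \frac{1}{161}\right) 321} = \sqrt{-39017 - \frac{642}{161}} = \sqrt{- \frac{6282379}{161}} = \frac{i \sqrt{1011463019}}{161}$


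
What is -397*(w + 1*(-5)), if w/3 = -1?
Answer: 3176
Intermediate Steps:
w = -3 (w = 3*(-1) = -3)
-397*(w + 1*(-5)) = -397*(-3 + 1*(-5)) = -397*(-3 - 5) = -397*(-8) = 3176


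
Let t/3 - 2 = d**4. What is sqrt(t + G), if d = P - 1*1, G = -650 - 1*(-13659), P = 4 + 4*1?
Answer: sqrt(20218) ≈ 142.19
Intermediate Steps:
P = 8 (P = 4 + 4 = 8)
G = 13009 (G = -650 + 13659 = 13009)
d = 7 (d = 8 - 1*1 = 8 - 1 = 7)
t = 7209 (t = 6 + 3*7**4 = 6 + 3*2401 = 6 + 7203 = 7209)
sqrt(t + G) = sqrt(7209 + 13009) = sqrt(20218)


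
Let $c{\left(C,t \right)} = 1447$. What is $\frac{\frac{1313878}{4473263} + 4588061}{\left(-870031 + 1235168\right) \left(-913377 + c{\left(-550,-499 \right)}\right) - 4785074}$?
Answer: $- \frac{20523604826921}{1489525764938506292} \approx -1.3779 \cdot 10^{-5}$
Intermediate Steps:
$\frac{\frac{1313878}{4473263} + 4588061}{\left(-870031 + 1235168\right) \left(-913377 + c{\left(-550,-499 \right)}\right) - 4785074} = \frac{\frac{1313878}{4473263} + 4588061}{\left(-870031 + 1235168\right) \left(-913377 + 1447\right) - 4785074} = \frac{1313878 \cdot \frac{1}{4473263} + 4588061}{365137 \left(-911930\right) - 4785074} = \frac{\frac{1313878}{4473263} + 4588061}{-332979384410 - 4785074} = \frac{20523604826921}{4473263 \left(-332984169484\right)} = \frac{20523604826921}{4473263} \left(- \frac{1}{332984169484}\right) = - \frac{20523604826921}{1489525764938506292}$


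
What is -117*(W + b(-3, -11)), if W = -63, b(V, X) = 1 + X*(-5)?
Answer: 819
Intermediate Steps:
b(V, X) = 1 - 5*X
-117*(W + b(-3, -11)) = -117*(-63 + (1 - 5*(-11))) = -117*(-63 + (1 + 55)) = -117*(-63 + 56) = -117*(-7) = 819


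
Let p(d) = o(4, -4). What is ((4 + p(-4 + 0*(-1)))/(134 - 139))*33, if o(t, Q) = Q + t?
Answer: -132/5 ≈ -26.400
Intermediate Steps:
p(d) = 0 (p(d) = -4 + 4 = 0)
((4 + p(-4 + 0*(-1)))/(134 - 139))*33 = ((4 + 0)/(134 - 139))*33 = (4/(-5))*33 = (4*(-1/5))*33 = -4/5*33 = -132/5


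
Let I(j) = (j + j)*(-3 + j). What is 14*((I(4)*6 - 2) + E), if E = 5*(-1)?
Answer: 574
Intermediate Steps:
I(j) = 2*j*(-3 + j) (I(j) = (2*j)*(-3 + j) = 2*j*(-3 + j))
E = -5
14*((I(4)*6 - 2) + E) = 14*(((2*4*(-3 + 4))*6 - 2) - 5) = 14*(((2*4*1)*6 - 2) - 5) = 14*((8*6 - 2) - 5) = 14*((48 - 2) - 5) = 14*(46 - 5) = 14*41 = 574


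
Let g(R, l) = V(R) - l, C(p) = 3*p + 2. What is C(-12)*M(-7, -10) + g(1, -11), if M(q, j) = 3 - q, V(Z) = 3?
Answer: -326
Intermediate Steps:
C(p) = 2 + 3*p
g(R, l) = 3 - l
C(-12)*M(-7, -10) + g(1, -11) = (2 + 3*(-12))*(3 - 1*(-7)) + (3 - 1*(-11)) = (2 - 36)*(3 + 7) + (3 + 11) = -34*10 + 14 = -340 + 14 = -326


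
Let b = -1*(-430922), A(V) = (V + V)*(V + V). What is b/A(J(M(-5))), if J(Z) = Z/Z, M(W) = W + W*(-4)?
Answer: 215461/2 ≈ 1.0773e+5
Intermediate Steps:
M(W) = -3*W (M(W) = W - 4*W = -3*W)
J(Z) = 1
A(V) = 4*V² (A(V) = (2*V)*(2*V) = 4*V²)
b = 430922
b/A(J(M(-5))) = 430922/((4*1²)) = 430922/((4*1)) = 430922/4 = 430922*(¼) = 215461/2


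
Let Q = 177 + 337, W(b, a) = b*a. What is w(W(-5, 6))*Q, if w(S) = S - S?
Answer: 0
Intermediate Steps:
W(b, a) = a*b
Q = 514
w(S) = 0
w(W(-5, 6))*Q = 0*514 = 0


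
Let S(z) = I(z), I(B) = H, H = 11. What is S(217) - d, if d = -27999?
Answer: 28010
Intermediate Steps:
I(B) = 11
S(z) = 11
S(217) - d = 11 - 1*(-27999) = 11 + 27999 = 28010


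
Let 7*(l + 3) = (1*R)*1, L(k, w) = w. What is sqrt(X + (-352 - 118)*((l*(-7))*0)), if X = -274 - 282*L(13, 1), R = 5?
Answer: 2*I*sqrt(139) ≈ 23.58*I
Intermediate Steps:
l = -16/7 (l = -3 + ((1*5)*1)/7 = -3 + (5*1)/7 = -3 + (1/7)*5 = -3 + 5/7 = -16/7 ≈ -2.2857)
X = -556 (X = -274 - 282*1 = -274 - 282 = -556)
sqrt(X + (-352 - 118)*((l*(-7))*0)) = sqrt(-556 + (-352 - 118)*(-16/7*(-7)*0)) = sqrt(-556 - 7520*0) = sqrt(-556 - 470*0) = sqrt(-556 + 0) = sqrt(-556) = 2*I*sqrt(139)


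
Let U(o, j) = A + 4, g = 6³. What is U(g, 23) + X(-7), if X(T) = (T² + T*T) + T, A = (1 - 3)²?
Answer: 99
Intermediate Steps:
A = 4 (A = (-2)² = 4)
g = 216
U(o, j) = 8 (U(o, j) = 4 + 4 = 8)
X(T) = T + 2*T² (X(T) = (T² + T²) + T = 2*T² + T = T + 2*T²)
U(g, 23) + X(-7) = 8 - 7*(1 + 2*(-7)) = 8 - 7*(1 - 14) = 8 - 7*(-13) = 8 + 91 = 99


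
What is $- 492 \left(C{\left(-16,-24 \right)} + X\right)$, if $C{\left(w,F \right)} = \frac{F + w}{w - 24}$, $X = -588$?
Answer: $288804$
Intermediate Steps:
$C{\left(w,F \right)} = \frac{F + w}{-24 + w}$
$- 492 \left(C{\left(-16,-24 \right)} + X\right) = - 492 \left(\frac{-24 - 16}{-24 - 16} - 588\right) = - 492 \left(\frac{1}{-40} \left(-40\right) - 588\right) = - 492 \left(\left(- \frac{1}{40}\right) \left(-40\right) - 588\right) = - 492 \left(1 - 588\right) = \left(-492\right) \left(-587\right) = 288804$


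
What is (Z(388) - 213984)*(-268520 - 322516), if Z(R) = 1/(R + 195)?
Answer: 73733319657156/583 ≈ 1.2647e+11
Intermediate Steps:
Z(R) = 1/(195 + R)
(Z(388) - 213984)*(-268520 - 322516) = (1/(195 + 388) - 213984)*(-268520 - 322516) = (1/583 - 213984)*(-591036) = -124752671/583*(-591036) = 73733319657156/583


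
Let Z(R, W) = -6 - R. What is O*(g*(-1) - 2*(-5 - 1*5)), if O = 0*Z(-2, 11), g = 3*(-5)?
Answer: 0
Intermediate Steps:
g = -15
O = 0 (O = 0*(-6 - 1*(-2)) = 0*(-6 + 2) = 0*(-4) = 0)
O*(g*(-1) - 2*(-5 - 1*5)) = 0*(-15*(-1) - 2*(-5 - 1*5)) = 0*(15 - 2*(-5 - 5)) = 0*(15 - 2*(-10)) = 0*(15 + 20) = 0*35 = 0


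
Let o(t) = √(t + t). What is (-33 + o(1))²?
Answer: (33 - √2)² ≈ 997.66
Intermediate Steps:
o(t) = √2*√t (o(t) = √(2*t) = √2*√t)
(-33 + o(1))² = (-33 + √2*√1)² = (-33 + √2*1)² = (-33 + √2)²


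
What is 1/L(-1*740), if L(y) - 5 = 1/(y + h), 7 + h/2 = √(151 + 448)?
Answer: 2829846/14145461 + 2*√599/14145461 ≈ 0.20006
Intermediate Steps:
h = -14 + 2*√599 (h = -14 + 2*√(151 + 448) = -14 + 2*√599 ≈ 34.949)
L(y) = 5 + 1/(-14 + y + 2*√599) (L(y) = 5 + 1/(y + (-14 + 2*√599)) = 5 + 1/(-14 + y + 2*√599))
1/L(-1*740) = 1/((-69 + 5*(-1*740) + 10*√599)/(-14 - 1*740 + 2*√599)) = 1/((-69 + 5*(-740) + 10*√599)/(-14 - 740 + 2*√599)) = 1/((-69 - 3700 + 10*√599)/(-754 + 2*√599)) = 1/((-3769 + 10*√599)/(-754 + 2*√599)) = (-754 + 2*√599)/(-3769 + 10*√599)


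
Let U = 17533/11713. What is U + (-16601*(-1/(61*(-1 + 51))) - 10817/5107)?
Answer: 879710054391/182445787550 ≈ 4.8218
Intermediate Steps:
U = 17533/11713 (U = 17533*(1/11713) = 17533/11713 ≈ 1.4969)
U + (-16601*(-1/(61*(-1 + 51))) - 10817/5107) = 17533/11713 + (-16601*(-1/(61*(-1 + 51))) - 10817/5107) = 17533/11713 + (-16601/((-61*50)) - 10817*1/5107) = 17533/11713 + (-16601/(-3050) - 10817/5107) = 17533/11713 + (-16601*(-1/3050) - 10817/5107) = 17533/11713 + (16601/3050 - 10817/5107) = 17533/11713 + 51789457/15576350 = 879710054391/182445787550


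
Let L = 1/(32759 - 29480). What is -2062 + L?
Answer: -6761297/3279 ≈ -2062.0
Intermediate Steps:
L = 1/3279 ≈ 0.00030497
-2062 + L = -2062 + 1/3279 = -6761297/3279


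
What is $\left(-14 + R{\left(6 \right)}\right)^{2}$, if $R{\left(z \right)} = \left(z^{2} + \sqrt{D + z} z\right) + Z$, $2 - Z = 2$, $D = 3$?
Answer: $1600$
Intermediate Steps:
$Z = 0$ ($Z = 2 - 2 = 0$)
$R{\left(z \right)} = z^{2} + z \sqrt{3 + z}$ ($R{\left(z \right)} = \left(z^{2} + \sqrt{3 + z} z\right) + 0 = \left(z^{2} + z \sqrt{3 + z}\right) + 0 = z^{2} + z \sqrt{3 + z}$)
$\left(-14 + R{\left(6 \right)}\right)^{2} = \left(-14 + 6 \left(6 + \sqrt{3 + 6}\right)\right)^{2} = \left(-14 + 6 \left(6 + \sqrt{9}\right)\right)^{2} = \left(-14 + 6 \left(6 + 3\right)\right)^{2} = \left(-14 + 6 \cdot 9\right)^{2} = \left(-14 + 54\right)^{2} = 40^{2} = 1600$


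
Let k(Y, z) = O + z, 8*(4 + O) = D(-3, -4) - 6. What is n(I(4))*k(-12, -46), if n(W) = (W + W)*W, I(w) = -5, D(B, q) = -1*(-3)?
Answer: -10075/4 ≈ -2518.8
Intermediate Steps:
D(B, q) = 3
O = -35/8 (O = -4 + (3 - 6)/8 = -4 + (⅛)*(-3) = -4 - 3/8 = -35/8 ≈ -4.3750)
n(W) = 2*W² (n(W) = (2*W)*W = 2*W²)
k(Y, z) = -35/8 + z
n(I(4))*k(-12, -46) = (2*(-5)²)*(-35/8 - 46) = (2*25)*(-403/8) = 50*(-403/8) = -10075/4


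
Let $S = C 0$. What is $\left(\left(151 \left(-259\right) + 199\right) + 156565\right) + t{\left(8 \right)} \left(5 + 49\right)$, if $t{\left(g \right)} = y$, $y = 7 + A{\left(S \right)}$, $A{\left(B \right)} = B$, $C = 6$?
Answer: $118033$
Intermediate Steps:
$S = 0$ ($S = 6 \cdot 0 = 0$)
$y = 7$ ($y = 7 + 0 = 7$)
$t{\left(g \right)} = 7$
$\left(\left(151 \left(-259\right) + 199\right) + 156565\right) + t{\left(8 \right)} \left(5 + 49\right) = \left(\left(151 \left(-259\right) + 199\right) + 156565\right) + 7 \left(5 + 49\right) = \left(\left(-39109 + 199\right) + 156565\right) + 7 \cdot 54 = \left(-38910 + 156565\right) + 378 = 117655 + 378 = 118033$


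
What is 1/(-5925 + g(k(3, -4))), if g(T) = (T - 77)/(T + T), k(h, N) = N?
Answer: -8/47319 ≈ -0.00016907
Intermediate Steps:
g(T) = (-77 + T)/(2*T) (g(T) = (-77 + T)/((2*T)) = (-77 + T)*(1/(2*T)) = (-77 + T)/(2*T))
1/(-5925 + g(k(3, -4))) = 1/(-5925 + (½)*(-77 - 4)/(-4)) = 1/(-5925 + (½)*(-¼)*(-81)) = 1/(-5925 + 81/8) = 1/(-47319/8) = -8/47319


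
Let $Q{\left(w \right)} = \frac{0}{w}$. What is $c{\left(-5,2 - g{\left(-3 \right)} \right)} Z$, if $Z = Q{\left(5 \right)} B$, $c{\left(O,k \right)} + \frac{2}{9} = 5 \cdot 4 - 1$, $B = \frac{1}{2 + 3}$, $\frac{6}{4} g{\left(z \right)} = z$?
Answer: $0$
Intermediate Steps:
$Q{\left(w \right)} = 0$
$g{\left(z \right)} = \frac{2 z}{3}$
$B = \frac{1}{5} \approx 0.2$
$c{\left(O,k \right)} = \frac{169}{9}$ ($c{\left(O,k \right)} = - \frac{2}{9} + \left(5 \cdot 4 - 1\right) = - \frac{2}{9} + \left(20 - 1\right) = - \frac{2}{9} + 19 = \frac{169}{9}$)
$Z = 0$ ($Z = 0 \cdot \frac{1}{5} = 0$)
$c{\left(-5,2 - g{\left(-3 \right)} \right)} Z = \frac{169}{9} \cdot 0 = 0$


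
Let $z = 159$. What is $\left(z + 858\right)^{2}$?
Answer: $1034289$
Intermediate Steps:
$\left(z + 858\right)^{2} = \left(159 + 858\right)^{2} = 1017^{2} = 1034289$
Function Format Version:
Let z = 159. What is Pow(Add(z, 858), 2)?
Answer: 1034289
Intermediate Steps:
Pow(Add(z, 858), 2) = Pow(Add(159, 858), 2) = Pow(1017, 2) = 1034289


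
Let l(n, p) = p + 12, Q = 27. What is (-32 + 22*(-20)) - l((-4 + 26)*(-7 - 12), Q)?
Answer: -511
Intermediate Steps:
l(n, p) = 12 + p
(-32 + 22*(-20)) - l((-4 + 26)*(-7 - 12), Q) = (-32 + 22*(-20)) - (12 + 27) = (-32 - 440) - 1*39 = -472 - 39 = -511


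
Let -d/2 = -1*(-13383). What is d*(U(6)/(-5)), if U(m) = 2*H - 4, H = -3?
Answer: -53532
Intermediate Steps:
U(m) = -10 (U(m) = 2*(-3) - 4 = -6 - 4 = -10)
d = -26766 (d = -(-2)*(-13383) = -2*13383 = -26766)
d*(U(6)/(-5)) = -(-267660)/(-5) = -(-267660)*(-1)/5 = -26766*2 = -53532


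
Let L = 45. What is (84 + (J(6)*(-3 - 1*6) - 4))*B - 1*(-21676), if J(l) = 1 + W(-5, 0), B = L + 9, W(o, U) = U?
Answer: 25510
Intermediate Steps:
B = 54 (B = 45 + 9 = 54)
J(l) = 1 (J(l) = 1 + 0 = 1)
(84 + (J(6)*(-3 - 1*6) - 4))*B - 1*(-21676) = (84 + (1*(-3 - 1*6) - 4))*54 - 1*(-21676) = (84 + (1*(-3 - 6) - 4))*54 + 21676 = (84 + (1*(-9) - 4))*54 + 21676 = (84 + (-9 - 4))*54 + 21676 = (84 - 13)*54 + 21676 = 71*54 + 21676 = 3834 + 21676 = 25510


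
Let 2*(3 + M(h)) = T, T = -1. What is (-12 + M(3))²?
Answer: 961/4 ≈ 240.25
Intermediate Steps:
M(h) = -7/2 (M(h) = -3 + (½)*(-1) = -3 - ½ = -7/2)
(-12 + M(3))² = (-12 - 7/2)² = (-31/2)² = 961/4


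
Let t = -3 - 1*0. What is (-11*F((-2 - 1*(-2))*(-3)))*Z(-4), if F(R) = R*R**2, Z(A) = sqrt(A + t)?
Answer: 0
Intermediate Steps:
t = -3 (t = -3 + 0 = -3)
Z(A) = sqrt(-3 + A) (Z(A) = sqrt(A - 3) = sqrt(-3 + A))
F(R) = R**3
(-11*F((-2 - 1*(-2))*(-3)))*Z(-4) = (-11*(-27*(-2 - 1*(-2))**3))*sqrt(-3 - 4) = (-11*(-27*(-2 + 2)**3))*sqrt(-7) = (-11*(0*(-3))**3)*(I*sqrt(7)) = (-11*0**3)*(I*sqrt(7)) = (-11*0)*(I*sqrt(7)) = 0*(I*sqrt(7)) = 0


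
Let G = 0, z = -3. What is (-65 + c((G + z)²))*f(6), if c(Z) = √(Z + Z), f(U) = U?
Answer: -390 + 18*√2 ≈ -364.54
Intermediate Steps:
c(Z) = √2*√Z (c(Z) = √(2*Z) = √2*√Z)
(-65 + c((G + z)²))*f(6) = (-65 + √2*√((0 - 3)²))*6 = (-65 + √2*√((-3)²))*6 = (-65 + √2*√9)*6 = (-65 + √2*3)*6 = (-65 + 3*√2)*6 = -390 + 18*√2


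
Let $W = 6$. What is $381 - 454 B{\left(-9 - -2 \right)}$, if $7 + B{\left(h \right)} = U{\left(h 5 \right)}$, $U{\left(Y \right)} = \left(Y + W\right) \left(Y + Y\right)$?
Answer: $-918061$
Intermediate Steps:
$U{\left(Y \right)} = 2 Y \left(6 + Y\right)$ ($U{\left(Y \right)} = \left(Y + 6\right) \left(Y + Y\right) = \left(6 + Y\right) 2 Y = 2 Y \left(6 + Y\right)$)
$B{\left(h \right)} = -7 + 10 h \left(6 + 5 h\right)$ ($B{\left(h \right)} = -7 + 2 h 5 \left(6 + h 5\right) = -7 + 2 \cdot 5 h \left(6 + 5 h\right) = -7 + 10 h \left(6 + 5 h\right)$)
$381 - 454 B{\left(-9 - -2 \right)} = 381 - 454 \left(-7 + 10 \left(-9 - -2\right) \left(6 + 5 \left(-9 - -2\right)\right)\right) = 381 - 454 \left(-7 + 10 \left(-9 + 2\right) \left(6 + 5 \left(-9 + 2\right)\right)\right) = 381 - 454 \left(-7 + 10 \left(-7\right) \left(6 + 5 \left(-7\right)\right)\right) = 381 - 454 \left(-7 + 10 \left(-7\right) \left(6 - 35\right)\right) = 381 - 454 \left(-7 + 10 \left(-7\right) \left(-29\right)\right) = 381 - 454 \left(-7 + 2030\right) = 381 - 918442 = -918061$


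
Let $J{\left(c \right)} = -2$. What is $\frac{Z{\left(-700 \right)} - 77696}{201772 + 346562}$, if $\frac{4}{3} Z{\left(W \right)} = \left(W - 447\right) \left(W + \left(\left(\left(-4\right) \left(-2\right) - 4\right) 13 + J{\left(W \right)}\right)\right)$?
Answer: $\frac{962933}{1096668} \approx 0.87805$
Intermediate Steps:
$Z{\left(W \right)} = \frac{3 \left(-447 + W\right) \left(50 + W\right)}{4}$ ($Z{\left(W \right)} = \frac{3 \left(W - 447\right) \left(W - \left(2 - \left(\left(-4\right) \left(-2\right) - 4\right) 13\right)\right)}{4} = \frac{3 \left(-447 + W\right) \left(W - \left(2 - \left(8 - 4\right) 13\right)\right)}{4} = \frac{3 \left(-447 + W\right) \left(W + \left(4 \cdot 13 - 2\right)\right)}{4} = \frac{3 \left(-447 + W\right) \left(W + \left(52 - 2\right)\right)}{4} = \frac{3 \left(-447 + W\right) \left(W + 50\right)}{4} = \frac{3 \left(-447 + W\right) \left(50 + W\right)}{4}$)
$\frac{Z{\left(-700 \right)} - 77696}{201772 + 346562} = \frac{\left(- \frac{33525}{2} - -208425 + \frac{3 \left(-700\right)^{2}}{4}\right) - 77696}{201772 + 346562} = \frac{\left(- \frac{33525}{2} + 208425 + \frac{3}{4} \cdot 490000\right) - 77696}{548334} = \left(\left(- \frac{33525}{2} + 208425 + 367500\right) - 77696\right) \frac{1}{548334} = \left(\frac{1118325}{2} - 77696\right) \frac{1}{548334} = \frac{962933}{2} \cdot \frac{1}{548334} = \frac{962933}{1096668}$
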